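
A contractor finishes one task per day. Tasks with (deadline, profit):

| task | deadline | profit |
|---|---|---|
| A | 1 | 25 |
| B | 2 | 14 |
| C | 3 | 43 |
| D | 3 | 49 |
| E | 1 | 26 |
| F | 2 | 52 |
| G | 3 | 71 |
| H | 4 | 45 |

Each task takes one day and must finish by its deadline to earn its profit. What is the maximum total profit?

217

Take jobs in profit order; each goes to the latest open slot no later than its deadline.
By profit: G(d3,71), F(d2,52), D(d3,49), H(d4,45), C(d3,43), E(d1,26), A(d1,25), B(d2,14)
G→slot 3; F→slot 2; D→slot 1; H→slot 4; C skipped; E skipped; A skipped; B skipped.
Profit = 49 + 52 + 71 + 45 = 217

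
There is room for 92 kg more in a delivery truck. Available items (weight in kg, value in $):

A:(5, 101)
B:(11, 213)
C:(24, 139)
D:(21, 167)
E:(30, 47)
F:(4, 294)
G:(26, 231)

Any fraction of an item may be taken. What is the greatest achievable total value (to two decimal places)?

1146.57

Ratios (sorted): F 73.50, A 20.20, B 19.36, G 8.88, D 7.95, C 5.79, E 1.57
take F (4 @ 294); take A (5 @ 101); take B (11 @ 213); take G (26 @ 231); take D (21 @ 167); take C (24 @ 139); take 1/30 of E → 1.57. Capacity used 92/92.
Total value = 1146.57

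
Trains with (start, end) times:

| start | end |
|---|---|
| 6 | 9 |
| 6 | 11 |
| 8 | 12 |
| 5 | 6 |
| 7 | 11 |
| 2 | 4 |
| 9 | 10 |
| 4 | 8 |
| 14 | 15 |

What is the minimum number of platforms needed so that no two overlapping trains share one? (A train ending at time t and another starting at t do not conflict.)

Count concurrent intervals with a sweep; the peak is the room count.
Events (time:±→running): 2:+→1 4:-→0 4:+→1 5:+→2 6:-→1 6:+→2 6:+→3 7:+→4 … peak 4.

4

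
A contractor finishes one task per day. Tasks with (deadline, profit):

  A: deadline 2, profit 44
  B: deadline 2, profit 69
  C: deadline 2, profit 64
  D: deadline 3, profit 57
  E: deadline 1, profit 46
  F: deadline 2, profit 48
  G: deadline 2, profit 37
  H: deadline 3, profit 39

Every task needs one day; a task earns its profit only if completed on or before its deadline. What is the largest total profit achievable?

190

By profit: B(d2,69), C(d2,64), D(d3,57), F(d2,48), E(d1,46), A(d2,44), H(d3,39), G(d2,37)
B→slot 2; C→slot 1; D→slot 3; F skipped; E skipped; A skipped; H skipped; G skipped.
Profit = 64 + 69 + 57 = 190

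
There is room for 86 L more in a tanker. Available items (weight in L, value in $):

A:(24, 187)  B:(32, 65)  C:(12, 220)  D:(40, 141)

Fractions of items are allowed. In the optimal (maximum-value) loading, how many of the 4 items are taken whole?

3

Ratios (sorted): C 18.33, A 7.79, D 3.52, B 2.03
take C (12 @ 220); take A (24 @ 187); take D (40 @ 141); take 10/32 of B → 20.31. Capacity used 86/86.
3 item(s) taken whole; one partial (take 10/32 of B).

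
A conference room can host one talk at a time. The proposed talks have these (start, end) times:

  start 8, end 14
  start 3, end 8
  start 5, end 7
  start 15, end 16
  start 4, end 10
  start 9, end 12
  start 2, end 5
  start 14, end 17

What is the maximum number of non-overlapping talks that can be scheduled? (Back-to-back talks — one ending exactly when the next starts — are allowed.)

Sorted by end: (2,5)  (5,7)  (3,8)  (4,10)  (9,12)  (8,14)  (15,16)  (14,17)
take (2,5); take (5,7); take (9,12); take (15,16).
Selected 4 talks.

4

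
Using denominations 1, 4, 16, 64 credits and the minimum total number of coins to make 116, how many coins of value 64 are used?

1

Use the largest denomination that fits, subtract, and repeat.
116 − 1×64→52 − 3×16→4 − 1×4→0
Count of 64: 1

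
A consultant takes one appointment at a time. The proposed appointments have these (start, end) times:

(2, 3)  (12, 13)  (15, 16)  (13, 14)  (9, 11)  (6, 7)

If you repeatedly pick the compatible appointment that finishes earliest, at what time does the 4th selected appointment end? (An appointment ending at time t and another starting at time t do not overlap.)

Sorted by end: (2,3)  (6,7)  (9,11)  (12,13)  (13,14)  (15,16)
take (2,3); take (6,7); take (9,11); take (12,13); take (13,14); take (15,16).
Selected: (2,3) (6,7) (9,11) (12,13) (13,14) (15,16)

13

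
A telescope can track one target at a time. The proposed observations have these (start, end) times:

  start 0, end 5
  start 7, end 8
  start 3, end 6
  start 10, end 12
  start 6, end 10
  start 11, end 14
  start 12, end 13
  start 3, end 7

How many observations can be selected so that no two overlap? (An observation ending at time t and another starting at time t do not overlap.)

4

Sorted by end: (0,5)  (3,6)  (3,7)  (7,8)  (6,10)  (10,12)  (12,13)  (11,14)
take (0,5); skip (3,6); skip (3,7); take (7,8); take (10,12); take (12,13); skip (11,14).
Selected 4 observations.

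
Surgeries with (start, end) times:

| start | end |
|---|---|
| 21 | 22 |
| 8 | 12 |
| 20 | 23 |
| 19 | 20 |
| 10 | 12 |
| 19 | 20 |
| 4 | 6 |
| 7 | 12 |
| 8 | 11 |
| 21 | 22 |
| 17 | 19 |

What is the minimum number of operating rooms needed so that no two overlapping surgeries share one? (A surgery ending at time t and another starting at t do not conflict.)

Count concurrent intervals with a sweep; the peak is the room count.
Events (time:±→running): 4:+→1 6:-→0 7:+→1 8:+→2 8:+→3 10:+→4 … peak 4.

4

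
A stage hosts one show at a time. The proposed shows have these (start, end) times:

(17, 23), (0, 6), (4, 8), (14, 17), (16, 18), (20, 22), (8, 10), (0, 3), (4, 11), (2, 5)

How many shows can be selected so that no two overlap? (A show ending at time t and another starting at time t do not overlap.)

By end time: (0,3), (2,5), (0,6), (4,8), (8,10), (4,11), (14,17), (16,18), (20,22), (17,23).
Pick (0,3); next start ≥ 3 → (4,8); next start ≥ 8 → (8,10); next start ≥ 10 → (14,17); next start ≥ 17 → (20,22).
Selected 5 shows.

5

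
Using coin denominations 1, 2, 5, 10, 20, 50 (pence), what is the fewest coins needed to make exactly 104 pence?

104 − 2×50→4 − 2×2→0
Total coins = 2 + 2 = 4

4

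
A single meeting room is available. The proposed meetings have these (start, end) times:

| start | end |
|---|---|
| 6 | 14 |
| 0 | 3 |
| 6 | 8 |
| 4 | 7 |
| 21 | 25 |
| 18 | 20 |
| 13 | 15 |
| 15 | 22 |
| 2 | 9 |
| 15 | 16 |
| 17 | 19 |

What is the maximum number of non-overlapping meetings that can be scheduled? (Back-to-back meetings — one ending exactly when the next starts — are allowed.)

Order by finish time; keep every interval that doesn't clash with the previous kept one.
By end time: (0,3), (4,7), (6,8), (2,9), (6,14), (13,15), (15,16), (17,19), (18,20), (15,22), (21,25).
Pick (0,3); next start ≥ 3 → (4,7); next start ≥ 7 → (13,15); next start ≥ 15 → (15,16); next start ≥ 16 → (17,19); next start ≥ 19 → (21,25).
Selected 6 meetings.

6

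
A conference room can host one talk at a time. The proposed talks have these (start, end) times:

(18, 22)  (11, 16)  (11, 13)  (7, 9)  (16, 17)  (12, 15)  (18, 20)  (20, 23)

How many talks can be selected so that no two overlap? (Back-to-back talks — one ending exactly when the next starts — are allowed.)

5

By end time: (7,9), (11,13), (12,15), (11,16), (16,17), (18,20), (18,22), (20,23).
Pick (7,9); next start ≥ 9 → (11,13); next start ≥ 13 → (16,17); next start ≥ 17 → (18,20); next start ≥ 20 → (20,23).
Selected 5 talks.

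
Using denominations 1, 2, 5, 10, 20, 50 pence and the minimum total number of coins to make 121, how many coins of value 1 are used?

Greedy: take as many of the largest coin as possible, then repeat with the remainder.
121 − 2×50→21 − 1×20→1 − 1×1→0
Count of 1: 1

1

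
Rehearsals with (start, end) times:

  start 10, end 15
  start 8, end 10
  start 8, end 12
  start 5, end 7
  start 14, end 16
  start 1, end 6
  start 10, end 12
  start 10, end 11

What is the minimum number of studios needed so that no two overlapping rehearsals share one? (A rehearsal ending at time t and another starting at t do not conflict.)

4

The answer is the maximum number of intervals overlapping at any instant.
Events (time:±→running): 1:+→1 5:+→2 6:-→1 7:-→0 8:+→1 8:+→2 10:-→1 10:+→2 10:+→3 10:+→4 … peak 4.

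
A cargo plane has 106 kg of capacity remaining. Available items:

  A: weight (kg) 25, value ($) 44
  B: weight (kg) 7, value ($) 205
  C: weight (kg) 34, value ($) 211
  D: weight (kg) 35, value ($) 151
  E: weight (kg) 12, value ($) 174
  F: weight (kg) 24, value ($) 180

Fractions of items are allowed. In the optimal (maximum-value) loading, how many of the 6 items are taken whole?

Greedy by value/weight ratio, highest first.
Ratios (sorted): B 29.29, E 14.50, F 7.50, C 6.21, D 4.31, A 1.76
take B (7 @ 205); take E (12 @ 174); take F (24 @ 180); take C (34 @ 211); take 29/35 of D → 125.11. Capacity used 106/106.
4 item(s) taken whole; one partial (take 29/35 of D).

4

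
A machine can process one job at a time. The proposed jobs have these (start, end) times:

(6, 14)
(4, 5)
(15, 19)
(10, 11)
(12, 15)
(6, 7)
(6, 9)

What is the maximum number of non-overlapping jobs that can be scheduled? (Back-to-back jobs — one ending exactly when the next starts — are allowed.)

Greedy by earliest finish: after sorting by end time, pick each interval compatible with the last pick.
Sorted by end: (4,5)  (6,7)  (6,9)  (10,11)  (6,14)  (12,15)  (15,19)
take (4,5); take (6,7); take (10,11); take (12,15); take (15,19).
Selected 5 jobs.

5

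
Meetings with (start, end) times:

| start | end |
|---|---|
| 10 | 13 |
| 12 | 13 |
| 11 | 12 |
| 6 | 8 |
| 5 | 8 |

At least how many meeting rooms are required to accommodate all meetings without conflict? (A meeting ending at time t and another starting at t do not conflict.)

Count concurrent intervals with a sweep; the peak is the room count.
Events (time:±→running): 5:+→1 6:+→2 … peak 2.

2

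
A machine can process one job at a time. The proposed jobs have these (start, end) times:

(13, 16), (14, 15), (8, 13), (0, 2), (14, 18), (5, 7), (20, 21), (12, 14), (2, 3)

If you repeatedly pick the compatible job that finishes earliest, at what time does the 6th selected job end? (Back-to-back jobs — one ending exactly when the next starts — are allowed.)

By end time: (0,2), (2,3), (5,7), (8,13), (12,14), (14,15), (13,16), (14,18), (20,21).
Pick (0,2); next start ≥ 2 → (2,3); next start ≥ 3 → (5,7); next start ≥ 7 → (8,13); next start ≥ 13 → (14,15); next start ≥ 15 → (20,21).
Selected: (0,2) (2,3) (5,7) (8,13) (14,15) (20,21)

21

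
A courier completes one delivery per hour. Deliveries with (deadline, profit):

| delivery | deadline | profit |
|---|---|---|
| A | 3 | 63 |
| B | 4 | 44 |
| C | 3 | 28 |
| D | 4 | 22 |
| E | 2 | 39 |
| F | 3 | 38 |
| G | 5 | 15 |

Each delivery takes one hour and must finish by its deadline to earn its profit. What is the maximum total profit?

Take jobs in profit order; each goes to the latest open slot no later than its deadline.
Profit order: A=63 B=44 E=39 F=38 C=28 D=22 G=15
Assign: A→slot 3, B→slot 4, E→slot 2, F→slot 1, C skipped, D skipped, G→slot 5.
Slots: [1:F] [2:E] [3:A] [4:B] [5:G]
Profit = 38 + 39 + 63 + 44 + 15 = 199

199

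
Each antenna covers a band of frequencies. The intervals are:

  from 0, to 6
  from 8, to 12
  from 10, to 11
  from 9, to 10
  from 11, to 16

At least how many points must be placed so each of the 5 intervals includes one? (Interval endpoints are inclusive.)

3

By right end: [0,6]  [9,10]  [10,11]  [8,12]  [11,16]
[0,6] uncovered → point at 6; [9,10] uncovered → point at 10; [11,16] uncovered → point at 16.
Points: 6, 10, 16 (3 total).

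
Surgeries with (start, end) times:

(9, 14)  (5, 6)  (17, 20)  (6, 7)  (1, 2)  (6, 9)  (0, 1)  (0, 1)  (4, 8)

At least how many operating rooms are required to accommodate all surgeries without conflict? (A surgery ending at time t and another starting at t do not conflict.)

starts: [0, 0, 1, 4, 5, 6, 6, 9, 17]
ends:   [1, 1, 2, 6, 7, 8, 9, 14, 20]
s0→1 s0→2 e1→1 e1→0 s1→1 e2→0 s4→1 s5→2 e6→1 s6→2 s6→3  — peak 3.

3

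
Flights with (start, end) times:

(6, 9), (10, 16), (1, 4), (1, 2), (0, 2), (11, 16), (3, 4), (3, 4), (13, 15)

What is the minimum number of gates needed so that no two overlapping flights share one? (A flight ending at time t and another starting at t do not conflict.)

Count concurrent intervals with a sweep; the peak is the room count.
Events (time:±→running): 0:+→1 1:+→2 1:+→3 … peak 3.

3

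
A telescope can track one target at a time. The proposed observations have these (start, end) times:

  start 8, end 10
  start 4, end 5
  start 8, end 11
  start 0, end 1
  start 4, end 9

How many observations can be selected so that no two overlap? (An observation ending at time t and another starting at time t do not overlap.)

Sorted by end: (0,1)  (4,5)  (4,9)  (8,10)  (8,11)
take (0,1); take (4,5); skip (4,9); take (8,10); skip (8,11).
Selected 3 observations.

3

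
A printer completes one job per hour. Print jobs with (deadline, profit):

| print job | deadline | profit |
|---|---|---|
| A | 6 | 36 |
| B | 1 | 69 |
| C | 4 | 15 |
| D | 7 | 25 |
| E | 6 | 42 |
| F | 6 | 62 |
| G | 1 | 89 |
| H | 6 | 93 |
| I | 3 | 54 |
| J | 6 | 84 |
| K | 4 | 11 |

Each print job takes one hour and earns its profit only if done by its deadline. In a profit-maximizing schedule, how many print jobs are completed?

Sort by profit descending; place each in the latest free slot ≤ its deadline.
Profit order: H=93 G=89 J=84 B=69 F=62 I=54 E=42 A=36 D=25 C=15 K=11
Assign: H→slot 6, G→slot 1, J→slot 5, B skipped, F→slot 4, I→slot 3, E→slot 2, A skipped, D→slot 7, C skipped, K skipped.
Slots: [1:G] [2:E] [3:I] [4:F] [5:J] [6:H] [7:D]
7 of 11 scheduled.

7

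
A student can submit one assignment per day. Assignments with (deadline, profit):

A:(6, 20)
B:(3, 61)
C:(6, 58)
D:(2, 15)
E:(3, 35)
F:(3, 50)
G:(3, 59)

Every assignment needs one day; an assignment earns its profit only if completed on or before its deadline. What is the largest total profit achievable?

248

Sort by profit descending; place each in the latest free slot ≤ its deadline.
By profit: B(d3,61), G(d3,59), C(d6,58), F(d3,50), E(d3,35), A(d6,20), D(d2,15)
B→slot 3; G→slot 2; C→slot 6; F→slot 1; E skipped; A→slot 5; D skipped.
Profit = 50 + 59 + 61 + 20 + 58 = 248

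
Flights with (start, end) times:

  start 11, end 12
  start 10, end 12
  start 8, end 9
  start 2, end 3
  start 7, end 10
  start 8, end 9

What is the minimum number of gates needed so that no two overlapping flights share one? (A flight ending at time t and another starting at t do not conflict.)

3

The answer is the maximum number of intervals overlapping at any instant.
Events (time:±→running): 2:+→1 3:-→0 7:+→1 8:+→2 8:+→3 … peak 3.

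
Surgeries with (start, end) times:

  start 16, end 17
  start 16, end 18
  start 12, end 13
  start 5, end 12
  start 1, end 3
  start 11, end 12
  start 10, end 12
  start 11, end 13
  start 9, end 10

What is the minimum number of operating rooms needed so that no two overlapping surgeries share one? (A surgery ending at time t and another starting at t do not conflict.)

The answer is the maximum number of intervals overlapping at any instant.
starts: [1, 5, 9, 10, 11, 11, 12, 16, 16]
ends:   [3, 10, 12, 12, 12, 13, 13, 17, 18]
s1→1 e3→0 s5→1 s9→2 e10→1 s10→2 s11→3 s11→4  — peak 4.

4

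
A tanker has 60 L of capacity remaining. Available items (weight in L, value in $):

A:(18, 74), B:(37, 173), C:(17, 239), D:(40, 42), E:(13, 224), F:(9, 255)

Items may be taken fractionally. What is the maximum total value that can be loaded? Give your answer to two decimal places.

816.19

Sort by value per unit weight and fill in that order.
Ratios (sorted): F 28.33, E 17.23, C 14.06, B 4.68, A 4.11, D 1.05
take F (9 @ 255); take E (13 @ 224); take C (17 @ 239); take 21/37 of B → 98.19. Capacity used 60/60.
Total value = 816.19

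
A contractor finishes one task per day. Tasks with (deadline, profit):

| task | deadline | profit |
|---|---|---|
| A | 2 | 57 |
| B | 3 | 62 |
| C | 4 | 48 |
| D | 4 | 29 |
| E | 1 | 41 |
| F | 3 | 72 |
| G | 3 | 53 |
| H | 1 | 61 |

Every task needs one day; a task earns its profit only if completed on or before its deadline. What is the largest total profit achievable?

Sort by profit descending; place each in the latest free slot ≤ its deadline.
Profit order: F=72 B=62 H=61 A=57 G=53 C=48 E=41 D=29
Assign: F→slot 3, B→slot 2, H→slot 1, A skipped, G skipped, C→slot 4, E skipped, D skipped.
Slots: [1:H] [2:B] [3:F] [4:C]
Profit = 61 + 62 + 72 + 48 = 243

243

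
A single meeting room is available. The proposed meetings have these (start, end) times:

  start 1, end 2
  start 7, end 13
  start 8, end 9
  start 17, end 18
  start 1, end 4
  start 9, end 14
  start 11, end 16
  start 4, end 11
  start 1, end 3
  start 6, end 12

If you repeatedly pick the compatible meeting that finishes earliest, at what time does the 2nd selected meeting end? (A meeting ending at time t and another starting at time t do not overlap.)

9

Sort by end time and greedily take each interval whose start is ≥ the last chosen end.
By end time: (1,2), (1,3), (1,4), (8,9), (4,11), (6,12), (7,13), (9,14), (11,16), (17,18).
Pick (1,2); next start ≥ 2 → (8,9); next start ≥ 9 → (9,14); next start ≥ 14 → (17,18).
Selected: (1,2) (8,9) (9,14) (17,18)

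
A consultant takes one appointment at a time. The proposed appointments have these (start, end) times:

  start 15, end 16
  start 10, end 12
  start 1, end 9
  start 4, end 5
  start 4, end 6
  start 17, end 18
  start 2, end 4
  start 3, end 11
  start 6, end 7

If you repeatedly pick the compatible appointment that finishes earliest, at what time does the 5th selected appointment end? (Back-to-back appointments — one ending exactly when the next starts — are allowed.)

By end time: (2,4), (4,5), (4,6), (6,7), (1,9), (3,11), (10,12), (15,16), (17,18).
Pick (2,4); next start ≥ 4 → (4,5); next start ≥ 5 → (6,7); next start ≥ 7 → (10,12); next start ≥ 12 → (15,16); next start ≥ 16 → (17,18).
Selected: (2,4) (4,5) (6,7) (10,12) (15,16) (17,18)

16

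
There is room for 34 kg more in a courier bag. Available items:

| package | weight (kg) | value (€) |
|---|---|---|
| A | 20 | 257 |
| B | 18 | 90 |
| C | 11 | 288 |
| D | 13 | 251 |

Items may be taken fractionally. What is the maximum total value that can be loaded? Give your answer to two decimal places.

Greedy by value/weight ratio, highest first.
Ratios (sorted): C 26.18, D 19.31, A 12.85, B 5.00
take C (11 @ 288); take D (13 @ 251); take 10/20 of A → 128.50. Capacity used 34/34.
Total value = 667.50

667.50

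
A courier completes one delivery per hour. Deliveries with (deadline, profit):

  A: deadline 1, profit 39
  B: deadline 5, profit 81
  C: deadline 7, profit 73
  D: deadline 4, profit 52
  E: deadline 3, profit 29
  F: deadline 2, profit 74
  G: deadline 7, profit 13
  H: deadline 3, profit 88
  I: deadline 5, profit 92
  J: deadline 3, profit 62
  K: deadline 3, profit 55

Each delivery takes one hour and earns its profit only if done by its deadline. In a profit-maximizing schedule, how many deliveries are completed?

By profit: I(d5,92), H(d3,88), B(d5,81), F(d2,74), C(d7,73), J(d3,62), K(d3,55), D(d4,52), A(d1,39), E(d3,29), G(d7,13)
I→slot 5; H→slot 3; B→slot 4; F→slot 2; C→slot 7; J→slot 1; K skipped; D skipped; A skipped; E skipped; G→slot 6.
7 of 11 scheduled.

7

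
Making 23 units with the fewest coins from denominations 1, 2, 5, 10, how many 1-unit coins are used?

Greedy: take as many of the largest coin as possible, then repeat with the remainder.
23 − 2×10→3 − 1×2→1 − 1×1→0
Count of 1: 1

1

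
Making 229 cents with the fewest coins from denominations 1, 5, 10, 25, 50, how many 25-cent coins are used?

1

229 = 4×50 + 1×25 + 4×1
Count of 25: 1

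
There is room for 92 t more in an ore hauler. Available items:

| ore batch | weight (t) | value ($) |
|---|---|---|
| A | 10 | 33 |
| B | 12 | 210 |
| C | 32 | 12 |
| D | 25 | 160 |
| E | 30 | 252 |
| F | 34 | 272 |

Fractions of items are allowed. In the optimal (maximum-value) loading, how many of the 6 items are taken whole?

3

Ratios (sorted): B 17.50, E 8.40, F 8.00, D 6.40, A 3.30, C 0.38
take B (12 @ 210); take E (30 @ 252); take F (34 @ 272); take 16/25 of D → 102.40. Capacity used 92/92.
3 item(s) taken whole; one partial (take 16/25 of D).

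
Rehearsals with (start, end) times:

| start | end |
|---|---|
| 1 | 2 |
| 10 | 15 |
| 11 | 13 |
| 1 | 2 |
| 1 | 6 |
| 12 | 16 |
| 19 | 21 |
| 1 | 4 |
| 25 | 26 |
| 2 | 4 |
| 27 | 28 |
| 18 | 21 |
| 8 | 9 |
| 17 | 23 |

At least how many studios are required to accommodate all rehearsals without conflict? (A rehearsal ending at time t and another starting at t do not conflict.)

4

Count concurrent intervals with a sweep; the peak is the room count.
Events (time:±→running): 1:+→1 1:+→2 1:+→3 1:+→4 … peak 4.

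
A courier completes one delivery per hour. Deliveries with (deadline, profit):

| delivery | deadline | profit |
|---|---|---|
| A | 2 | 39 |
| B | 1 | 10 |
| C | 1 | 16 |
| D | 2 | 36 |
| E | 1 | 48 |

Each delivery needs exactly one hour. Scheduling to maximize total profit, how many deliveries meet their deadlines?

2

By profit: E(d1,48), A(d2,39), D(d2,36), C(d1,16), B(d1,10)
E→slot 1; A→slot 2; D skipped; C skipped; B skipped.
2 of 5 scheduled.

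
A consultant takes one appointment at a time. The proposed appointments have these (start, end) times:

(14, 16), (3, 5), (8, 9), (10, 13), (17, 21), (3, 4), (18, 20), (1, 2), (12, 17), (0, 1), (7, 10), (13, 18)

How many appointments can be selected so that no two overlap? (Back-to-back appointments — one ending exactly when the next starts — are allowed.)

Greedy by earliest finish: after sorting by end time, pick each interval compatible with the last pick.
By end time: (0,1), (1,2), (3,4), (3,5), (8,9), (7,10), (10,13), (14,16), (12,17), (13,18), (18,20), (17,21).
Pick (0,1); next start ≥ 1 → (1,2); next start ≥ 2 → (3,4); next start ≥ 4 → (8,9); next start ≥ 9 → (10,13); next start ≥ 13 → (14,16); next start ≥ 16 → (18,20).
Selected 7 appointments.

7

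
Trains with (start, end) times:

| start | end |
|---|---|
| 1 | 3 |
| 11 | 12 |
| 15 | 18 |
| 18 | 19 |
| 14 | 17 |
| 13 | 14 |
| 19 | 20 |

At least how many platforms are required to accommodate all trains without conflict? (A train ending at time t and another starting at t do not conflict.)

starts: [1, 11, 13, 14, 15, 18, 19]
ends:   [3, 12, 14, 17, 18, 19, 20]
s1→1 e3→0 s11→1 e12→0 s13→1 e14→0 s14→1 s15→2  — peak 2.

2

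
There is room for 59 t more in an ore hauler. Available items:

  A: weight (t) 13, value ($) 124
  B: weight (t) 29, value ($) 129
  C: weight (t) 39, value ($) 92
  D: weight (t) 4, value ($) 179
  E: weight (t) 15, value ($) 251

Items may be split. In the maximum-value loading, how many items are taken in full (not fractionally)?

Ratios (sorted): D 44.75, E 16.73, A 9.54, B 4.45, C 2.36
take D (4 @ 179); take E (15 @ 251); take A (13 @ 124); take 27/29 of B → 120.10. Capacity used 59/59.
3 item(s) taken whole; one partial (take 27/29 of B).

3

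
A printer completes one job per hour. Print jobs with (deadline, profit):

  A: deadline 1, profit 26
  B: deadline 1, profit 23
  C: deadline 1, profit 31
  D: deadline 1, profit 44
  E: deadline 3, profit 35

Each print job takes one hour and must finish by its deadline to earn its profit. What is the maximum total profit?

79

Sort by profit descending; place each in the latest free slot ≤ its deadline.
Profit order: D=44 E=35 C=31 A=26 B=23
Assign: D→slot 1, E→slot 3, C skipped, A skipped, B skipped.
Slots: [1:D] [3:E]
Profit = 44 + 35 = 79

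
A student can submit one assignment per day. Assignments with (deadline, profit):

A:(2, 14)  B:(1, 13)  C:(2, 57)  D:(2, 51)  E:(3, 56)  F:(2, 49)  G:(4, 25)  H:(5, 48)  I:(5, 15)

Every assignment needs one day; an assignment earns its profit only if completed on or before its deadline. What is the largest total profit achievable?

Take jobs in profit order; each goes to the latest open slot no later than its deadline.
By profit: C(d2,57), E(d3,56), D(d2,51), F(d2,49), H(d5,48), G(d4,25), I(d5,15), A(d2,14), B(d1,13)
C→slot 2; E→slot 3; D→slot 1; F skipped; H→slot 5; G→slot 4; I skipped; A skipped; B skipped.
Profit = 51 + 57 + 56 + 25 + 48 = 237

237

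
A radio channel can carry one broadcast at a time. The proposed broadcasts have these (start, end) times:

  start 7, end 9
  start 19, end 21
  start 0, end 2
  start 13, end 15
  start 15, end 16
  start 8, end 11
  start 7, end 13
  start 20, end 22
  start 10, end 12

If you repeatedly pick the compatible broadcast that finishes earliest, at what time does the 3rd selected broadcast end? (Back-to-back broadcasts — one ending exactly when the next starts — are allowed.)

12

Sort by end time and greedily take each interval whose start is ≥ the last chosen end.
Sorted by end: (0,2)  (7,9)  (8,11)  (10,12)  (7,13)  (13,15)  (15,16)  (19,21)  (20,22)
take (0,2); take (7,9); take (10,12); take (13,15); take (15,16); take (19,21); skip (20,22).
Selected: (0,2) (7,9) (10,12) (13,15) (15,16) (19,21)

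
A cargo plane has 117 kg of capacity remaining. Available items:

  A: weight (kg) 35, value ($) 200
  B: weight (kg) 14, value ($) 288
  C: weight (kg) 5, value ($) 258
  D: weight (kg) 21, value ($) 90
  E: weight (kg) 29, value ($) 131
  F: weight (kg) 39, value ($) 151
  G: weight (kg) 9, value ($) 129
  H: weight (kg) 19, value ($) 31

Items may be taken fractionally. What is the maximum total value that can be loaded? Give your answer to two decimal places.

1111.49

Order: C (258/5=51.60) > B (288/14=20.57) > G (129/9=14.33) > A (200/35=5.71) > E (131/29=4.52) > D (90/21=4.29) > F (151/39=3.87) > H (31/19=1.63)
Fill: take C (5 @ 258) → take B (14 @ 288) → take G (9 @ 129) → take A (35 @ 200) → take E (29 @ 131) → take D (21 @ 90) → take 4/39 of F → 15.49; 117/117 used.
Total value = 1111.49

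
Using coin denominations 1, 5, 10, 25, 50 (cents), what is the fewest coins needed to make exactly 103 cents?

103 − 2×50→3 − 3×1→0
Total coins = 2 + 3 = 5

5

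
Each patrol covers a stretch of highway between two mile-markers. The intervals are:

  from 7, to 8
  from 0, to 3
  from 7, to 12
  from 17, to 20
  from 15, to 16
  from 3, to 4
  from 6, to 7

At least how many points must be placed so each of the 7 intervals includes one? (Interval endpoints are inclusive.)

4

By right end: [0,3]  [3,4]  [6,7]  [7,8]  [7,12]  [15,16]  [17,20]
[0,3] uncovered → point at 3; [6,7] uncovered → point at 7; [15,16] uncovered → point at 16; [17,20] uncovered → point at 20.
Points: 3, 7, 16, 20 (4 total).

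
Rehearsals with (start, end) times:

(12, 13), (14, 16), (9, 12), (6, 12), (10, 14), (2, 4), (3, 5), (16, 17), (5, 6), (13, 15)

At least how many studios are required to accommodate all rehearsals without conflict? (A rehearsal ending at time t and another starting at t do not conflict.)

3

Count concurrent intervals with a sweep; the peak is the room count.
starts: [2, 3, 5, 6, 9, 10, 12, 13, 14, 16]
ends:   [4, 5, 6, 12, 12, 13, 14, 15, 16, 17]
s2→1 s3→2 e4→1 e5→0 s5→1 e6→0 s6→1 s9→2 s10→3  — peak 3.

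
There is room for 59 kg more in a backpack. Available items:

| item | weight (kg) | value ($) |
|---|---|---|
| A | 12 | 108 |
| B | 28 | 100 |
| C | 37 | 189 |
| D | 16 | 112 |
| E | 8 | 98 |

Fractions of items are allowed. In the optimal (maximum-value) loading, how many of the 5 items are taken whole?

Sort by value per unit weight and fill in that order.
Order: E (98/8=12.25) > A (108/12=9.00) > D (112/16=7.00) > C (189/37=5.11) > B (100/28=3.57)
Fill: take E (8 @ 98) → take A (12 @ 108) → take D (16 @ 112) → take 23/37 of C → 117.49; 59/59 used.
3 item(s) taken whole; one partial (take 23/37 of C).

3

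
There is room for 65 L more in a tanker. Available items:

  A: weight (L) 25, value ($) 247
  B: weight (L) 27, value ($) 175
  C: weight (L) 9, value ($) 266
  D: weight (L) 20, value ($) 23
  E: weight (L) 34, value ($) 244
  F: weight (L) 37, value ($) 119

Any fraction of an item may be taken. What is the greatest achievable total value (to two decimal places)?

Greedy by value/weight ratio, highest first.
Order: C (266/9=29.56) > A (247/25=9.88) > E (244/34=7.18) > B (175/27=6.48) > F (119/37=3.22) > D (23/20=1.15)
Fill: take C (9 @ 266) → take A (25 @ 247) → take 31/34 of E → 222.47; 65/65 used.
Total value = 735.47

735.47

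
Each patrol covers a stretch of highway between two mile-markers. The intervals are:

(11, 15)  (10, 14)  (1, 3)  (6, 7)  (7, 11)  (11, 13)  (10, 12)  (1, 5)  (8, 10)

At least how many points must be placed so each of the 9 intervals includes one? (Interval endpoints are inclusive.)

4

By right end: [1,3]  [1,5]  [6,7]  [8,10]  [7,11]  [10,12]  [11,13]  [10,14]  [11,15]
[1,3] uncovered → point at 3; [6,7] uncovered → point at 7; [8,10] uncovered → point at 10; [11,13] uncovered → point at 13.
Points: 3, 7, 10, 13 (4 total).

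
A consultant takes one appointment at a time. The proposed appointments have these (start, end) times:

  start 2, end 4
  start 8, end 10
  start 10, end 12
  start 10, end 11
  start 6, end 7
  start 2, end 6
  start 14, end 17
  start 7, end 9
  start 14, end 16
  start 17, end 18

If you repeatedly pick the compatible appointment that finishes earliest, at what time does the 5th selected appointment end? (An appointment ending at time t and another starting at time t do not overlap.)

16

Sort by end time and greedily take each interval whose start is ≥ the last chosen end.
By end time: (2,4), (2,6), (6,7), (7,9), (8,10), (10,11), (10,12), (14,16), (14,17), (17,18).
Pick (2,4); next start ≥ 4 → (6,7); next start ≥ 7 → (7,9); next start ≥ 9 → (10,11); next start ≥ 11 → (14,16); next start ≥ 16 → (17,18).
Selected: (2,4) (6,7) (7,9) (10,11) (14,16) (17,18)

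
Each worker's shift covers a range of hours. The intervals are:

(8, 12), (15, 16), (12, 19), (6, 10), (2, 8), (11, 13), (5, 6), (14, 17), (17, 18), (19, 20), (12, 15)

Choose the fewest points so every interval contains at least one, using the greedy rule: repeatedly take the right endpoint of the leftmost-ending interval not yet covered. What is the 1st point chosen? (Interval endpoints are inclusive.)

By right end: [5,6]  [2,8]  [6,10]  [8,12]  [11,13]  [12,15]  [15,16]  [14,17]  [17,18]  [12,19]  [19,20]
[5,6] uncovered → point at 6; [8,12] uncovered → point at 12; [15,16] uncovered → point at 16; [17,18] uncovered → point at 18; [19,20] uncovered → point at 20.
Points: 6, 12, 16, 18, 20 (5 total).

6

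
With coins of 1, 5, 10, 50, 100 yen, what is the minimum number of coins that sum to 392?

10

392 = 3×100 + 1×50 + 4×10 + 2×1
Total coins = 3 + 1 + 4 + 2 = 10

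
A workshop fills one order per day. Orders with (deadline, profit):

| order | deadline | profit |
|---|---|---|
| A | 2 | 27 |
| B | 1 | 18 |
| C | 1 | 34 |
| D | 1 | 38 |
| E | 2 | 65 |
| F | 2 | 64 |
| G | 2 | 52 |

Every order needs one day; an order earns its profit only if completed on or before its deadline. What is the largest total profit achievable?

By profit: E(d2,65), F(d2,64), G(d2,52), D(d1,38), C(d1,34), A(d2,27), B(d1,18)
E→slot 2; F→slot 1; G skipped; D skipped; C skipped; A skipped; B skipped.
Profit = 64 + 65 = 129

129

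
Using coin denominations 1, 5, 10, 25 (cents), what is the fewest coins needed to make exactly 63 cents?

6

Use the largest denomination that fits, subtract, and repeat.
63 − 2×25→13 − 1×10→3 − 3×1→0
Total coins = 2 + 1 + 3 = 6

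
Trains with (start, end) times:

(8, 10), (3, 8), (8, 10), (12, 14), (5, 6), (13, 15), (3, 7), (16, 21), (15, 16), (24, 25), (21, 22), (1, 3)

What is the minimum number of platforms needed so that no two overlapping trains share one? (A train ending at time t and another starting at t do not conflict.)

3

starts: [1, 3, 3, 5, 8, 8, 12, 13, 15, 16, 21, 24]
ends:   [3, 6, 7, 8, 10, 10, 14, 15, 16, 21, 22, 25]
s1→1 e3→0 s3→1 s3→2 s5→3  — peak 3.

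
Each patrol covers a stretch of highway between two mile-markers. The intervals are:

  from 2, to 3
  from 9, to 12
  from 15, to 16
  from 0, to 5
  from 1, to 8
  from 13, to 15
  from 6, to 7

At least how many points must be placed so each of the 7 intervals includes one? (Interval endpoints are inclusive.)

4

Process intervals by earliest right end; each time one isn't hit yet, stab at its right endpoint.
By right end: [2,3]  [0,5]  [6,7]  [1,8]  [9,12]  [13,15]  [15,16]
[2,3] uncovered → point at 3; [6,7] uncovered → point at 7; [9,12] uncovered → point at 12; [13,15] uncovered → point at 15.
Points: 3, 7, 12, 15 (4 total).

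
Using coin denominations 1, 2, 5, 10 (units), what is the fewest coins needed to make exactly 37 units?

5

37 − 3×10→7 − 1×5→2 − 1×2→0
Total coins = 3 + 1 + 1 = 5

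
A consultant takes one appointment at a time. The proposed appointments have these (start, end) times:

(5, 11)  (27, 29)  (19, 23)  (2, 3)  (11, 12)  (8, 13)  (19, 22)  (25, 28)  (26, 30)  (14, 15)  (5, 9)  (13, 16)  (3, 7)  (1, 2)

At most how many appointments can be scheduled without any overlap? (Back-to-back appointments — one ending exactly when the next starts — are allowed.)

Sorted by end: (1,2)  (2,3)  (3,7)  (5,9)  (5,11)  (11,12)  (8,13)  (14,15)  (13,16)  (19,22)  (19,23)  (25,28)  (27,29)  (26,30)
take (1,2); take (2,3); take (3,7); take (11,12); take (14,15); skip (13,16); take (19,22); take (25,28); skip (27,29).
Selected 7 appointments.

7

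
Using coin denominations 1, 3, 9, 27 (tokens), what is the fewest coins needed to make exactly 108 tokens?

4

108 − 4×27→0
Total coins = 4 = 4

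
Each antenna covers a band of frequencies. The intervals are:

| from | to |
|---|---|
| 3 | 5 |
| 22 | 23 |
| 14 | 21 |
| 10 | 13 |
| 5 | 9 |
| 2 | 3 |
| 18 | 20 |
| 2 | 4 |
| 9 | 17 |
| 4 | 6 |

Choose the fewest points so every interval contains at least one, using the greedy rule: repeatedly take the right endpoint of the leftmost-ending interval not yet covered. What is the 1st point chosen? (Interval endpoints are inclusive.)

Sort by right endpoint; whenever an interval is uncovered, place a point at its right end.
Sorted: [2,3] [2,4] [3,5] [4,6] [5,9] [10,13] [9,17] [18,20] [14,21] [22,23]
{[2,3],[2,4],[3,5]} hit by 3; {[4,6],[5,9]} hit by 6; {[10,13],[9,17]} hit by 13; {[18,20],[14,21]} hit by 20; {[22,23]} hit by 23.
Points: 3, 6, 13, 20, 23 (5 total).

3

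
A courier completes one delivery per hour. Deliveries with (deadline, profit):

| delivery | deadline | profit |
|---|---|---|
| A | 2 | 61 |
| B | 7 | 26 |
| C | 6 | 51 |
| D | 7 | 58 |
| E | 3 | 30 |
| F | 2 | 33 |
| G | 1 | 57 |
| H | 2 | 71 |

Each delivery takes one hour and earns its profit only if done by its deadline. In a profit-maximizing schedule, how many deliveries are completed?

6

Take jobs in profit order; each goes to the latest open slot no later than its deadline.
By profit: H(d2,71), A(d2,61), D(d7,58), G(d1,57), C(d6,51), F(d2,33), E(d3,30), B(d7,26)
H→slot 2; A→slot 1; D→slot 7; G skipped; C→slot 6; F skipped; E→slot 3; B→slot 5.
6 of 8 scheduled.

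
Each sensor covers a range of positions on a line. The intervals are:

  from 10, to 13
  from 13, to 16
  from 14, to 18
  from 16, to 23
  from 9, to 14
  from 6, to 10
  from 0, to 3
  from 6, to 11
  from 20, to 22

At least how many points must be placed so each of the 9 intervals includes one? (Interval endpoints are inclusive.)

4

Process intervals by earliest right end; each time one isn't hit yet, stab at its right endpoint.
By right end: [0,3]  [6,10]  [6,11]  [10,13]  [9,14]  [13,16]  [14,18]  [20,22]  [16,23]
[0,3] uncovered → point at 3; [6,10] uncovered → point at 10; [13,16] uncovered → point at 16; [20,22] uncovered → point at 22.
Points: 3, 10, 16, 22 (4 total).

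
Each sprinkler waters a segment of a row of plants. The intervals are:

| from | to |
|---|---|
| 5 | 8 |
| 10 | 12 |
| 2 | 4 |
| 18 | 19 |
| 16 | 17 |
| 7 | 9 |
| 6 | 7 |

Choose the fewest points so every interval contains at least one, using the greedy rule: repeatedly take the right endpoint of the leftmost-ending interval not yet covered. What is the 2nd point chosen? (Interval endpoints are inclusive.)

Process intervals by earliest right end; each time one isn't hit yet, stab at its right endpoint.
By right end: [2,4]  [6,7]  [5,8]  [7,9]  [10,12]  [16,17]  [18,19]
[2,4] uncovered → point at 4; [6,7] uncovered → point at 7; [10,12] uncovered → point at 12; [16,17] uncovered → point at 17; [18,19] uncovered → point at 19.
Points: 4, 7, 12, 17, 19 (5 total).

7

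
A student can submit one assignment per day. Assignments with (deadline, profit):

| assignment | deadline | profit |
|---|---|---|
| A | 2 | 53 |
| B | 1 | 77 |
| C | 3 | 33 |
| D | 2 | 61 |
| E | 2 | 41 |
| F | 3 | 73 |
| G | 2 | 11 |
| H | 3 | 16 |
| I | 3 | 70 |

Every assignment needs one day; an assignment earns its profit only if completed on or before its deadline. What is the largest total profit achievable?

220

Take jobs in profit order; each goes to the latest open slot no later than its deadline.
By profit: B(d1,77), F(d3,73), I(d3,70), D(d2,61), A(d2,53), E(d2,41), C(d3,33), H(d3,16), G(d2,11)
B→slot 1; F→slot 3; I→slot 2; D skipped; A skipped; E skipped; C skipped; H skipped; G skipped.
Profit = 77 + 70 + 73 = 220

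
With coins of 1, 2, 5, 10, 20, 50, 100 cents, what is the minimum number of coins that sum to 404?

Use the largest denomination that fits, subtract, and repeat.
404 − 4×100→4 − 2×2→0
Total coins = 4 + 2 = 6

6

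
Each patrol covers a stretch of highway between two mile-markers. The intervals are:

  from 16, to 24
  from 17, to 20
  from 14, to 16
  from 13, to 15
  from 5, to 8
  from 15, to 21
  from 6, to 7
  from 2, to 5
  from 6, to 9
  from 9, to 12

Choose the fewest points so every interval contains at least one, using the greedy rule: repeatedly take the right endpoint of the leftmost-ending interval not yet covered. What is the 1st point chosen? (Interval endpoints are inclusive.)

Process intervals by earliest right end; each time one isn't hit yet, stab at its right endpoint.
Sorted: [2,5] [6,7] [5,8] [6,9] [9,12] [13,15] [14,16] [17,20] [15,21] [16,24]
{[2,5]} hit by 5; {[6,7],[5,8],[6,9]} hit by 7; {[9,12]} hit by 12; {[13,15],[14,16]} hit by 15; {[17,20],[15,21],[16,24]} hit by 20.
Points: 5, 7, 12, 15, 20 (5 total).

5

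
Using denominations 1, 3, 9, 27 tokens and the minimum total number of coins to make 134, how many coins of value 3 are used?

2

Greedy: take as many of the largest coin as possible, then repeat with the remainder.
134 − 4×27→26 − 2×9→8 − 2×3→2 − 2×1→0
Count of 3: 2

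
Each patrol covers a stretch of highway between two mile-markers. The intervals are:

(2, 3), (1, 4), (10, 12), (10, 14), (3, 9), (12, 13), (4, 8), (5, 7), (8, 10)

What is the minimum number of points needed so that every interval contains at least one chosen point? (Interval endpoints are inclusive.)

Process intervals by earliest right end; each time one isn't hit yet, stab at its right endpoint.
Sorted: [2,3] [1,4] [5,7] [4,8] [3,9] [8,10] [10,12] [12,13] [10,14]
{[2,3],[1,4]} hit by 3; {[5,7],[4,8],[3,9]} hit by 7; {[8,10],[10,12]} hit by 10; {[12,13],[10,14]} hit by 13.
Points: 3, 7, 10, 13 (4 total).

4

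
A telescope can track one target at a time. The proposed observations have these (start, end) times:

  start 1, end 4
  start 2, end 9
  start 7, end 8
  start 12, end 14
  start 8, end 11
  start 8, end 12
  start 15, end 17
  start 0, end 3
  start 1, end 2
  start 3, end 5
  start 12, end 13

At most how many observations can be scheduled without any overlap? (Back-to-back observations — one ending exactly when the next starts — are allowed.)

6

Sorted by end: (1,2)  (0,3)  (1,4)  (3,5)  (7,8)  (2,9)  (8,11)  (8,12)  (12,13)  (12,14)  (15,17)
take (1,2); take (3,5); take (7,8); skip (2,9); take (8,11); take (12,13); skip (12,14); take (15,17).
Selected 6 observations.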